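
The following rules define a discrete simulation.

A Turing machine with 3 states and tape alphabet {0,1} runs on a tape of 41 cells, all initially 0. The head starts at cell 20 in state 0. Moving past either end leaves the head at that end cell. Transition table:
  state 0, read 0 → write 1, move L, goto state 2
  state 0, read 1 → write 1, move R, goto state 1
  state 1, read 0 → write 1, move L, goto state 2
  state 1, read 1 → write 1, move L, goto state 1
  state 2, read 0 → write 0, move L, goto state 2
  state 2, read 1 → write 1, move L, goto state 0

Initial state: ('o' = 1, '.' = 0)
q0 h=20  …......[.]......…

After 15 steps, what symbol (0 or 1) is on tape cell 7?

0

0) q0 h=20  …......[.]......…
1) q2 h=19  …......[.]o.....…
2) q2 h=18  …......[.].o....…
3) q2 h=17  …......[.]..o...…
4) q2 h=16  …......[.]...o..…
5) q2 h=15  …......[.]....o.…
6) q2 h=14  …......[.].....o…
7) q2 h=13  …......[.]......…
8) q2 h=12  …......[.]......…
9) q2 h=11  …......[.]......…
10) q2 h=10  …......[.]......…
11) q2 h= 9  …......[.]......…
12) q2 h= 8  …......[.]......…
13) q2 h= 7  …......[.]......…
14) q2 h= 6  |......[.]......…
15) q2 h= 5  |.....[.]......…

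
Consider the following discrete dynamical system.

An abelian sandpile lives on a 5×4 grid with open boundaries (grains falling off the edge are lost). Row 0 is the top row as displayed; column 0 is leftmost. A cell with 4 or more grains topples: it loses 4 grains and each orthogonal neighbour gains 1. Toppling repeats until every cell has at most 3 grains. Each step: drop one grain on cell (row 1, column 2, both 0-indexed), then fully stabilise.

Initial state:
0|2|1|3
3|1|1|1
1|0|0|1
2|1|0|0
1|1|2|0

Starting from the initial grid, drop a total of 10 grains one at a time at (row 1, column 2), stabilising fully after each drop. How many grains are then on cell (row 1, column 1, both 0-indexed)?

t=0: 0|2|1|3
3|1|1|1
1|0|0|1
2|1|0|0
1|1|2|0
t=1: 0|2|1|3
3|1|2|1
1|0|0|1
2|1|0|0
1|1|2|0
t=2: 0|2|1|3
3|1|3|1
1|0|0|1
2|1|0|0
1|1|2|0
t=3: 0|2|2|3
3|2|0|2
1|0|1|1
2|1|0|0
1|1|2|0
t=4: 0|2|2|3
3|2|1|2
1|0|1|1
2|1|0|0
1|1|2|0
t=5: 0|2|2|3
3|2|2|2
1|0|1|1
2|1|0|0
1|1|2|0
t=6: 0|2|2|3
3|2|3|2
1|0|1|1
2|1|0|0
1|1|2|0
t=7: 0|2|3|3
3|3|0|3
1|0|2|1
2|1|0|0
1|1|2|0
t=8: 0|2|3|3
3|3|1|3
1|0|2|1
2|1|0|0
1|1|2|0
t=9: 0|2|3|3
3|3|2|3
1|0|2|1
2|1|0|0
1|1|2|0
t=10: 0|2|3|3
3|3|3|3
1|0|2|1
2|1|0|0
1|1|2|0

3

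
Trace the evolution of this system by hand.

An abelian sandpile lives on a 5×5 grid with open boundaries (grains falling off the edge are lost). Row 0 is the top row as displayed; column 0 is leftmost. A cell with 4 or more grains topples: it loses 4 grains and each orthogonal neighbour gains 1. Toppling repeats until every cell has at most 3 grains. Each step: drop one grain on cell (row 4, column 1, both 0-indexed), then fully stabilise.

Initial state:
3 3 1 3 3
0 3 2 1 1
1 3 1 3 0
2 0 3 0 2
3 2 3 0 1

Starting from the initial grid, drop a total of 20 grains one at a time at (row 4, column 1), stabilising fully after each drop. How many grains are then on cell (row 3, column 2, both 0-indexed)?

[0] 3 3 1 3 3
0 3 2 1 1
1 3 1 3 0
2 0 3 0 2
3 2 3 0 1
[1] 3 3 1 3 3
0 3 2 1 1
1 3 1 3 0
2 0 3 0 2
3 3 3 0 1
[2] 3 3 1 3 3
0 3 2 1 1
1 3 2 3 0
3 2 0 1 2
0 2 1 1 1
[3] 3 3 1 3 3
0 3 2 1 1
1 3 2 3 0
3 2 0 1 2
0 3 1 1 1
[4] 3 3 1 3 3
0 3 2 1 1
1 3 2 3 0
3 3 0 1 2
1 0 2 1 1
[5] 3 3 1 3 3
0 3 2 1 1
1 3 2 3 0
3 3 0 1 2
1 1 2 1 1
[6] 3 3 1 3 3
0 3 2 1 1
1 3 2 3 0
3 3 0 1 2
1 2 2 1 1
[7] 3 3 1 3 3
0 3 2 1 1
1 3 2 3 0
3 3 0 1 2
1 3 2 1 1
[8] 0 1 2 3 3
2 1 3 1 1
3 1 3 3 0
0 2 1 1 2
3 1 3 1 1
[9] 0 1 2 3 3
2 1 3 1 1
3 1 3 3 0
0 2 1 1 2
3 2 3 1 1
[10] 0 1 2 3 3
2 1 3 1 1
3 1 3 3 0
0 2 1 1 2
3 3 3 1 1
[11] 0 1 2 3 3
2 1 3 1 1
3 1 3 3 0
1 3 2 1 2
0 2 0 2 1
[12] 0 1 2 3 3
2 1 3 1 1
3 1 3 3 0
1 3 2 1 2
0 3 0 2 1
[13] 0 1 2 3 3
2 1 3 1 1
3 2 3 3 0
2 0 3 1 2
1 1 1 2 1
[14] 0 1 2 3 3
2 1 3 1 1
3 2 3 3 0
2 0 3 1 2
1 2 1 2 1
[15] 0 1 2 3 3
2 1 3 1 1
3 2 3 3 0
2 0 3 1 2
1 3 1 2 1
[16] 0 1 2 3 3
2 1 3 1 1
3 2 3 3 0
2 1 3 1 2
2 0 2 2 1
[17] 0 1 2 3 3
2 1 3 1 1
3 2 3 3 0
2 1 3 1 2
2 1 2 2 1
[18] 0 1 2 3 3
2 1 3 1 1
3 2 3 3 0
2 1 3 1 2
2 2 2 2 1
[19] 0 1 2 3 3
2 1 3 1 1
3 2 3 3 0
2 1 3 1 2
2 3 2 2 1
[20] 0 1 2 3 3
2 1 3 1 1
3 2 3 3 0
2 2 3 1 2
3 0 3 2 1

3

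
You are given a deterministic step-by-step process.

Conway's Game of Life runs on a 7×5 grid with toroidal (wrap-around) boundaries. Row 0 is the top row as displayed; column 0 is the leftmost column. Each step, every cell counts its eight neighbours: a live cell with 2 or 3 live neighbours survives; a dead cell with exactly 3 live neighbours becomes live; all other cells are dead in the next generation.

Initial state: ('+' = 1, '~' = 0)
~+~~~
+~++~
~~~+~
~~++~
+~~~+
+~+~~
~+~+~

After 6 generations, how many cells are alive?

k=0  ~+~~~
+~++~
~~~+~
~~++~
+~~~+
+~+~~
~+~+~
k=1  ++~++
~++++
~+~~~
~~++~
+~+~+
+~++~
++~~~
k=2  ~~~~~
~~~~~
++~~+
+~+++
+~~~~
~~++~
~~~~~
k=3  ~~~~~
+~~~~
~++~~
~~++~
+~~~~
~~~~~
~~~~~
k=4  ~~~~~
~+~~~
~+++~
~~++~
~~~~~
~~~~~
~~~~~
k=5  ~~~~~
~+~~~
~+~+~
~+~+~
~~~~~
~~~~~
~~~~~
k=6  ~~~~~
~~+~~
++~~~
~~~~~
~~~~~
~~~~~
~~~~~

3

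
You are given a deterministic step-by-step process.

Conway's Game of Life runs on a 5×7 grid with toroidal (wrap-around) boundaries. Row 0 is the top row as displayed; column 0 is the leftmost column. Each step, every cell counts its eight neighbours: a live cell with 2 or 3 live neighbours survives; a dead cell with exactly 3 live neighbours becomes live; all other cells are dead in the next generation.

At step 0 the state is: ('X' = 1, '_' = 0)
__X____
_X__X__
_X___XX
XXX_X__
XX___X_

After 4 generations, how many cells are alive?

t=0: __X____
_X__X__
_X___XX
XXX_X__
XX___X_
t=1: X_X____
XXX__X_
___XXXX
__X_X__
X__X__X
t=2: __XX___
X_X__X_
X_____X
X_X____
X_XX__X
t=3: X___X__
X_XX___
X______
__XX___
X_____X
t=4: X__X___
X__X__X
_______
XX____X
XX_X__X

12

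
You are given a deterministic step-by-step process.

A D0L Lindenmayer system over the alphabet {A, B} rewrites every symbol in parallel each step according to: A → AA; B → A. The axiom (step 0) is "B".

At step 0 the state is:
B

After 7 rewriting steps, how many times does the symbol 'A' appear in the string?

64

k=0  B
k=1  A
k=2  AA
k=3  AAAA
k=4  AAAAAAAA
k=5  AAAAAAAAAAAAAAAA
k=6  AAAAAAAAAAAAAAAAAAAAAAAAAAAAAAAA
k=7  AAAAAAAAAAAAAAAAAAAAAAAAAAAAAAAAAAAAAAAAAAAAAAAAAAAAAAAAAAAAAAAA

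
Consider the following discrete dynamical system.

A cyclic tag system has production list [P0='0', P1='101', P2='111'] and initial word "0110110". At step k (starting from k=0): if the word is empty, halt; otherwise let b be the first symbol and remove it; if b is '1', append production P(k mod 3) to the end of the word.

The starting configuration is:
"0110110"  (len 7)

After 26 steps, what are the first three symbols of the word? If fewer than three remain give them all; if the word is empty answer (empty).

k=0  "0110110"  (len 7)
k=1  "110110"  (len 6)
k=2  "10110101"  (len 8)
k=3  "0110101111"  (len 10)
k=4  "110101111"  (len 9)
k=5  "10101111101"  (len 11)
k=6  "0101111101111"  (len 13)
k=7  "101111101111"  (len 12)
k=8  "01111101111101"  (len 14)
k=9  "1111101111101"  (len 13)
k=10  "1111011111010"  (len 13)
k=11  "111011111010101"  (len 15)
k=12  "11011111010101111"  (len 17)
k=13  "10111110101011110"  (len 17)
k=14  "0111110101011110101"  (len 19)
k=15  "111110101011110101"  (len 18)
k=16  "111101010111101010"  (len 18)
k=17  "11101010111101010101"  (len 20)
k=18  "1101010111101010101111"  (len 22)
k=19  "1010101111010101011110"  (len 22)
k=20  "010101111010101011110101"  (len 24)
k=21  "10101111010101011110101"  (len 23)
k=22  "01011110101010111101010"  (len 23)
k=23  "1011110101010111101010"  (len 22)
k=24  "011110101010111101010111"  (len 24)
k=25  "11110101010111101010111"  (len 23)
k=26  "1110101010111101010111101"  (len 25)

111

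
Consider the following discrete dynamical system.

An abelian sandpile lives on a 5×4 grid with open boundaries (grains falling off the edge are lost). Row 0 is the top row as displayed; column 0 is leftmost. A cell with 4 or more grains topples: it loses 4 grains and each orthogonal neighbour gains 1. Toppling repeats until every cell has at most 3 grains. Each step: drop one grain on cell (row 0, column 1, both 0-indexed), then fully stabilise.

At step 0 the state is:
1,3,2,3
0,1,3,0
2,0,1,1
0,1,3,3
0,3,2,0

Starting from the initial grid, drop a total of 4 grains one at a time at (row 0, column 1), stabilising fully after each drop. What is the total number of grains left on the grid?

32

0) 1,3,2,3
0,1,3,0
2,0,1,1
0,1,3,3
0,3,2,0
1) 2,0,3,3
0,2,3,0
2,0,1,1
0,1,3,3
0,3,2,0
2) 2,1,3,3
0,2,3,0
2,0,1,1
0,1,3,3
0,3,2,0
3) 2,2,3,3
0,2,3,0
2,0,1,1
0,1,3,3
0,3,2,0
4) 2,3,3,3
0,2,3,0
2,0,1,1
0,1,3,3
0,3,2,0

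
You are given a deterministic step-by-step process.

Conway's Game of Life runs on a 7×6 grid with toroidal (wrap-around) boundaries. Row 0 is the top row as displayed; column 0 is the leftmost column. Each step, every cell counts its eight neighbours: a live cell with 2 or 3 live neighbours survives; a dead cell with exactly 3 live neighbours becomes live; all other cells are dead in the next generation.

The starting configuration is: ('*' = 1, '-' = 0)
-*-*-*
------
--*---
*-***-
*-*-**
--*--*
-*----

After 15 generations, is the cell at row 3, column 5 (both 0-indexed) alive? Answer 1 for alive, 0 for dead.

0

0) -*-*-*
------
--*---
*-***-
*-*-**
--*--*
-*----
1) *-*---
--*---
-**---
*-*-*-
*-*---
--****
-*--*-
2) --**--
--**--
--*---
*-*--*
*-*---
*-*-**
**--*-
3) ----*-
-*----
--*---
*-**-*
--*-*-
--*-*-
*---*-
4) -----*
------
*-**--
--*-**
--*-*-
-*--*-
----*-
5) ------
------
-*****
--*-**
-**-*-
----**
----**
6) ------
--***-
***--*
------
***---
*-----
----**
7) -----*
*-****
***-**
-----*
**----
*-----
-----*
8) ---*--
--*---
--*---
--*-*-
**---*
**---*
*----*
9) ------
--**--
-**---
*-**-*
--*-*-
----*-
-*--**
10) --***-
-***--
*---*-
*---**
-**-*-
----*-
----**
11) -*---*
-*---*
*-*-*-
*---*-
**--*-
----*-
-----*
12) ----**
-**-**
*--**-
*---*-
**-**-
*---*-
*---**
13) -*----
-**---
*-*---
*-*---
**-**-
------
*--*--
14) **----
*-*---
*-**--
*-*---
****-*
******
------
15) **----
*-**-*
*-**-*
----*-
------
------
---**-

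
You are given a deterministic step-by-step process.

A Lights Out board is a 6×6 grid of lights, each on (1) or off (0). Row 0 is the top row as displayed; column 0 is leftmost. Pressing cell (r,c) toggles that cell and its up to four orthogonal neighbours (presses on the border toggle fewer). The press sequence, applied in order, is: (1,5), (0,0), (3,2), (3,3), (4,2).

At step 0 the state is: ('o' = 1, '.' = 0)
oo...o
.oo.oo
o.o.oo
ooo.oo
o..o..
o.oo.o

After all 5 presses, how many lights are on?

14

[0] oo...o
.oo.oo
o.o.oo
ooo.oo
o..o..
o.oo.o
[1] oo....
.oo...
o.o.o.
ooo.oo
o..o..
o.oo.o
[2] ......
ooo...
o.o.o.
ooo.oo
o..o..
o.oo.o
[3] ......
ooo...
o...o.
o..ooo
o.oo..
o.oo.o
[4] ......
ooo...
o..oo.
o.o..o
o.o...
o.oo.o
[5] ......
ooo...
o..oo.
o....o
oo.o..
o..o.o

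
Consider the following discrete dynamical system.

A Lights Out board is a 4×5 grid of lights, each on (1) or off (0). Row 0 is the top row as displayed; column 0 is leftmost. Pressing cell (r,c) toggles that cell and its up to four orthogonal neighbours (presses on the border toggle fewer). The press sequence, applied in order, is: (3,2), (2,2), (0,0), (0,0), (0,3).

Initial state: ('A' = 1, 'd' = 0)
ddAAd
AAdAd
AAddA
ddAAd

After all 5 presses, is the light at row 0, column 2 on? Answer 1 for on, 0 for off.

0

0) ddAAd
AAdAd
AAddA
ddAAd
1) ddAAd
AAdAd
AAAdA
dAddd
2) ddAAd
AAAAd
AddAA
dAAdd
3) AAAAd
dAAAd
AddAA
dAAdd
4) ddAAd
AAAAd
AddAA
dAAdd
5) ddddA
AAAdd
AddAA
dAAdd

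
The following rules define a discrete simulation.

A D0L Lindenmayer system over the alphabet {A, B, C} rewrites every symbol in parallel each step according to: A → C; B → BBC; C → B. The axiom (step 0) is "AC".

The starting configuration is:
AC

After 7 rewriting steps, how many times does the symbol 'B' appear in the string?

239

gen 0: AC
gen 1: CB
gen 2: BBBC
gen 3: BBCBBCBBCB
gen 4: BBCBBCBBBCBBCBBBCBBCBBBC
gen 5: BBCBBCBBBCBBCBBBCBBCBBCBBBCBBCBBBCBBCBBCBBBCBBCBBBCBBCBBCB
gen 6: BBCBBCBBBCBBCBBBCBBCBBCBBBCBBCBBBCBBCBBCBBBCBBCBBBCBBCBBBC…BBCBBCBBBCBBCBBBCBBCBBCBBBCBBCBBBCBBCBBCBBBCBBCBBBCBBCBBBC  (len 140)
gen 7: BBCBBCBBBCBBCBBBCBBCBBCBBBCBBCBBBCBBCBBCBBBCBBCBBBCBBCBBBC…BBCBBCBBBCBBCBBBCBBCBBCBBBCBBCBBBCBBCBBCBBBCBBCBBBCBBCBBCB  (len 338)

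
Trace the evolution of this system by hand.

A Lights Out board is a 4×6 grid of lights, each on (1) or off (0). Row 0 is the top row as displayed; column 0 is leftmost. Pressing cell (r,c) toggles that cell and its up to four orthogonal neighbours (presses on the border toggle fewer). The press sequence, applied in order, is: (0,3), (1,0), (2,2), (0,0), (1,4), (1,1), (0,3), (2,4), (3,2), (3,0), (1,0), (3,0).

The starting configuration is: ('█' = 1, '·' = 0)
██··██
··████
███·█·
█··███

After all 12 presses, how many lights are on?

13

0) ██··██
··████
███·█·
█··███
1) ████·█
··█·██
███·█·
█··███
2) ·███·█
███·██
·██·█·
█··███
3) ·███·█
██··██
···██·
█·████
4) █·██·█
·█··██
···██·
█·████
5) █·████
·█·█··
···█··
█·████
6) ██████
█·██··
·█·█··
█·████
7) ██···█
█·█···
·█·█··
█·████
8) ██···█
█·█·█·
·█··██
█·██·█
9) ██···█
█·█·█·
·██·██
██···█
10) ██···█
█·█·█·
███·██
·····█
11) ·█···█
·██·█·
·██·██
·····█
12) ·█···█
·██·█·
███·██
██···█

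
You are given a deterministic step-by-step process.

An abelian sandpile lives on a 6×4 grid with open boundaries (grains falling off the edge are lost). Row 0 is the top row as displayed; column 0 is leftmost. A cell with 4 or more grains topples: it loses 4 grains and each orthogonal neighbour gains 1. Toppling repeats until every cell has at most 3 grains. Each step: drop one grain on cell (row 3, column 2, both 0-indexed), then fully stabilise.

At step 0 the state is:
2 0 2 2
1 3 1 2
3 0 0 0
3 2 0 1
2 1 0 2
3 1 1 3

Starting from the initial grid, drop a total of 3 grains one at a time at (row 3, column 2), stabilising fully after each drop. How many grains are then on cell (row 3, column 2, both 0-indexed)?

k=0  2 0 2 2
1 3 1 2
3 0 0 0
3 2 0 1
2 1 0 2
3 1 1 3
k=1  2 0 2 2
1 3 1 2
3 0 0 0
3 2 1 1
2 1 0 2
3 1 1 3
k=2  2 0 2 2
1 3 1 2
3 0 0 0
3 2 2 1
2 1 0 2
3 1 1 3
k=3  2 0 2 2
1 3 1 2
3 0 0 0
3 2 3 1
2 1 0 2
3 1 1 3

3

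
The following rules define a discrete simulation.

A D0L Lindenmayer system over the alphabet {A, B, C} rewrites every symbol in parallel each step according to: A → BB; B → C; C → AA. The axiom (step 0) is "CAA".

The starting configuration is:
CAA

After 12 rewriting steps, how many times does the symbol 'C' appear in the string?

step 0: CAA
step 1: AABBBB
step 2: BBBBCCCC
step 3: CCCCAAAAAAAA
step 4: AAAAAAAABBBBBBBBBBBBBBBB
step 5: BBBBBBBBBBBBBBBBCCCCCCCCCCCCCCCC
step 6: CCCCCCCCCCCCCCCCAAAAAAAAAAAAAAAAAAAAAAAAAAAAAAAA
step 7: AAAAAAAAAAAAAAAAAAAAAAAAAAAAAAAABBBBBBBBBBBBBBBBBBBBBBBBBBBBBBBBBBBBBBBBBBBBBBBBBBBBBBBBBBBBBBBB
step 8: BBBBBBBBBBBBBBBBBBBBBBBBBBBBBBBBBBBBBBBBBBBBBBBBBBBBBBBBBB…CCCCCCCCCCCCCCCCCCCCCCCCCCCCCCCCCCCCCCCCCCCCCCCCCCCCCCCCCC  (len 128)
step 9: CCCCCCCCCCCCCCCCCCCCCCCCCCCCCCCCCCCCCCCCCCCCCCCCCCCCCCCCCC…AAAAAAAAAAAAAAAAAAAAAAAAAAAAAAAAAAAAAAAAAAAAAAAAAAAAAAAAAA  (len 192)
step 10: AAAAAAAAAAAAAAAAAAAAAAAAAAAAAAAAAAAAAAAAAAAAAAAAAAAAAAAAAA…BBBBBBBBBBBBBBBBBBBBBBBBBBBBBBBBBBBBBBBBBBBBBBBBBBBBBBBBBB  (len 384)
step 11: BBBBBBBBBBBBBBBBBBBBBBBBBBBBBBBBBBBBBBBBBBBBBBBBBBBBBBBBBB…CCCCCCCCCCCCCCCCCCCCCCCCCCCCCCCCCCCCCCCCCCCCCCCCCCCCCCCCCC  (len 512)
step 12: CCCCCCCCCCCCCCCCCCCCCCCCCCCCCCCCCCCCCCCCCCCCCCCCCCCCCCCCCC…AAAAAAAAAAAAAAAAAAAAAAAAAAAAAAAAAAAAAAAAAAAAAAAAAAAAAAAAAA  (len 768)

256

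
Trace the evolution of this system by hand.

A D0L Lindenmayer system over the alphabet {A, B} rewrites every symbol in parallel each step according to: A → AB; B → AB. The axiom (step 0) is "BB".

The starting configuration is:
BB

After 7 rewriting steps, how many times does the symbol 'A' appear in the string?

128

0) BB
1) ABAB
2) ABABABAB
3) ABABABABABABABAB
4) ABABABABABABABABABABABABABABABAB
5) ABABABABABABABABABABABABABABABABABABABABABABABABABABABABABABABAB
6) ABABABABABABABABABABABABABABABABABABABABABABABABABABABABAB…ABABABABABABABABABABABABABABABABABABABABABABABABABABABABAB  (len 128)
7) ABABABABABABABABABABABABABABABABABABABABABABABABABABABABAB…ABABABABABABABABABABABABABABABABABABABABABABABABABABABABAB  (len 256)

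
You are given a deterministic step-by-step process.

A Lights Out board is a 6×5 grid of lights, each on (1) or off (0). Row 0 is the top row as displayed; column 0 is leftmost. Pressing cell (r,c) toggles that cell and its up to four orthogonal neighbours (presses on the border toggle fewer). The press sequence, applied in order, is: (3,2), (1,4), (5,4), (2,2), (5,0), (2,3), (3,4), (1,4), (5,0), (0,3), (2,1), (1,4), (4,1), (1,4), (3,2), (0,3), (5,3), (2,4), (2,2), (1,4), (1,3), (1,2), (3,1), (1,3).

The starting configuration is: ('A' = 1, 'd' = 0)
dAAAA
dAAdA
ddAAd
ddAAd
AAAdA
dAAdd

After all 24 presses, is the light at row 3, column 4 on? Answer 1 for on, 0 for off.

k=0  dAAAA
dAAdA
ddAAd
ddAAd
AAAdA
dAAdd
k=1  dAAAA
dAAdA
dddAd
dAddd
AAddA
dAAdd
k=2  dAAAd
dAAAd
dddAA
dAddd
AAddA
dAAdd
k=3  dAAAd
dAAAd
dddAA
dAddd
AAddd
dAAAA
k=4  dAAAd
dAdAd
dAAdA
dAAdd
AAddd
dAAAA
k=5  dAAAd
dAdAd
dAAdA
dAAdd
dAddd
AdAAA
k=6  dAAAd
dAddd
dAdAd
dAAAd
dAddd
AdAAA
k=7  dAAAd
dAddd
dAdAA
dAAdA
dAddA
AdAAA
k=8  dAAAA
dAdAA
dAdAd
dAAdA
dAddA
AdAAA
k=9  dAAAA
dAdAA
dAdAd
dAAdA
AAddA
dAAAA
k=10  dAddd
dAddA
dAdAd
dAAdA
AAddA
dAAAA
k=11  dAddd
ddddA
AdAAd
ddAdA
AAddA
dAAAA
k=12  dAddA
dddAd
AdAAA
ddAdA
AAddA
dAAAA
k=13  dAddA
dddAd
AdAAA
dAAdA
ddAdA
ddAAA
k=14  dAddd
ddddA
AdAAd
dAAdA
ddAdA
ddAAA
k=15  dAddd
ddddA
AddAd
dddAA
ddddA
ddAAA
k=16  dAAAA
dddAA
AddAd
dddAA
ddddA
ddAAA
k=17  dAAAA
dddAA
AddAd
dddAA
dddAA
ddddd
k=18  dAAAA
dddAd
AdddA
dddAd
dddAA
ddddd
k=19  dAAAA
ddAAd
AAAAA
ddAAd
dddAA
ddddd
k=20  dAAAd
ddAdA
AAAAd
ddAAd
dddAA
ddddd
k=21  dAAdd
dddAd
AAAdd
ddAAd
dddAA
ddddd
k=22  dAddd
dAAdd
AAddd
ddAAd
dddAA
ddddd
k=23  dAddd
dAAdd
Adddd
AAdAd
dAdAA
ddddd
k=24  dAdAd
dAdAA
AddAd
AAdAd
dAdAA
ddddd

0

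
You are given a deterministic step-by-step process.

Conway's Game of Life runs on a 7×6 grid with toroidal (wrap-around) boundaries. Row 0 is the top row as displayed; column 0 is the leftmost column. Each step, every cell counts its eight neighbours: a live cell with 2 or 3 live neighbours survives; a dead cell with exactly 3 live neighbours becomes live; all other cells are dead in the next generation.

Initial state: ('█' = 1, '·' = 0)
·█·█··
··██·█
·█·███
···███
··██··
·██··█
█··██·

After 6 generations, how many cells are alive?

0) ·█·█··
··██·█
·█·███
···███
··██··
·██··█
█··██·
1) ██···█
·█···█
······
█····█
██···█
██···█
█··███
2) ·██···
·█···█
·····█
·█···█
····█·
··█···
··█···
3) ███···
·██···
····██
█···██
······
···█··
··██··
4) █·····
··██·█
·█·██·
█···█·
····██
··██··
···█··
5) ··███·
████·█
██····
█·····
····██
··██··
··██··
6) █····█
·····█
······
██····
···███
··█···
·█····

10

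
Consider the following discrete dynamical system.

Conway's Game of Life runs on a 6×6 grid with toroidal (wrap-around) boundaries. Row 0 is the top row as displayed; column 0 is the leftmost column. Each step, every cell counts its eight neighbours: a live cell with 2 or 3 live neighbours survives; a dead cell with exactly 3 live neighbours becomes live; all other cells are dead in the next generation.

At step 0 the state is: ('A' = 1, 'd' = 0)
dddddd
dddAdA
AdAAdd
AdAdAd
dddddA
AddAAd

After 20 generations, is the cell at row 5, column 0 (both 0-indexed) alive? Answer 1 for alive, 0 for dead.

0

[0] dddddd
dddAdA
AdAAdd
AdAdAd
dddddA
AddAAd
[1] dddAdA
ddAAAd
AdAddd
AdAdAd
AAdddd
ddddAA
[2] ddAddA
dAAdAA
ddAdAd
AdAAdd
AAdAAd
ddddAA
[3] dAAddd
AAAdAA
AdddAd
Addddd
AAdddd
dAAddd
[4] dddddA
ddAdAd
dddAAd
Addddd
AdAddd
dddddd
[5] dddddd
ddddAA
dddAAA
dAdAdA
dAdddd
dddddd
[6] dddddd
dddAdA
ddAAdd
dddAdA
AdAddd
dddddd
[7] dddddd
ddAAAd
ddAAdd
dAdAAd
dddddd
dddddd
[8] dddAdd
ddAdAd
dAdddd
dddAAd
dddddd
dddddd
[9] dddAdd
ddAAdd
ddAdAd
dddddd
dddddd
dddddd
[10] ddAAdd
ddAdAd
ddAddd
dddddd
dddddd
dddddd
[11] ddAAdd
dAAddd
dddAdd
dddddd
dddddd
dddddd
[12] dAAAdd
dAdddd
ddAddd
dddddd
dddddd
dddddd
[13] dAAddd
dAdAdd
dddddd
dddddd
dddddd
ddAddd
[14] dAdAdd
dAdddd
dddddd
dddddd
dddddd
dAAddd
[15] AAdddd
ddAddd
dddddd
dddddd
dddddd
dAAddd
[16] Addddd
dAdddd
dddddd
dddddd
dddddd
AAAddd
[17] AdAddd
dddddd
dddddd
dddddd
dAdddd
AAdddd
[18] Addddd
dddddd
dddddd
dddddd
AAdddd
AdAddd
[19] dAdddd
dddddd
dddddd
dddddd
AAdddd
AddddA
[20] Addddd
dddddd
dddddd
dddddd
AAdddA
dddddA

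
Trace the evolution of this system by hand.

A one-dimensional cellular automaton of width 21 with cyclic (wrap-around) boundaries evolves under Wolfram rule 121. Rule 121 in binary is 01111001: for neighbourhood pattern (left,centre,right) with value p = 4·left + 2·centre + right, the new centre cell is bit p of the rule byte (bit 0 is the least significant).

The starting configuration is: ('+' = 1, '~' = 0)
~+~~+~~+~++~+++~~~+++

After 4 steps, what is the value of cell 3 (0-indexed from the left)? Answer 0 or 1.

1

k=0  ~+~~+~~+~++~+++~~~+++
k=1  +~+~~+~~+++++~+++~+~+
k=2  ++~+~~+~+~~~+++~++~++
k=3  ~++~+~~+~++~+~++++++~
k=4  ~+++~+~~++++~++~~~~++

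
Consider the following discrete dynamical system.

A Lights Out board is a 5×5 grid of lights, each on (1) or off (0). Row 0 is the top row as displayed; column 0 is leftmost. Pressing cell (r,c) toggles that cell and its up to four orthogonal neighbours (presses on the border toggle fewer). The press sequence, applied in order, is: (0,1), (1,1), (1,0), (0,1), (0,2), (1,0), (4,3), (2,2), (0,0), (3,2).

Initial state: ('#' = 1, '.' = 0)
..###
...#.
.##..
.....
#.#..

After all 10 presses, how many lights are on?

0) ..###
...#.
.##..
.....
#.#..
1) ##.##
.#.#.
.##..
.....
#.#..
2) #..##
#.##.
..#..
.....
#.#..
3) ...##
.###.
#.#..
.....
#.#..
4) #####
..##.
#.#..
.....
#.#..
5) #...#
...#.
#.#..
.....
#.#..
6) ....#
##.#.
..#..
.....
#.#..
7) ....#
##.#.
..#..
...#.
#..##
8) ....#
####.
.#.#.
..##.
#..##
9) ##..#
.###.
.#.#.
..##.
#..##
10) ##..#
.###.
.###.
.#...
#.###

14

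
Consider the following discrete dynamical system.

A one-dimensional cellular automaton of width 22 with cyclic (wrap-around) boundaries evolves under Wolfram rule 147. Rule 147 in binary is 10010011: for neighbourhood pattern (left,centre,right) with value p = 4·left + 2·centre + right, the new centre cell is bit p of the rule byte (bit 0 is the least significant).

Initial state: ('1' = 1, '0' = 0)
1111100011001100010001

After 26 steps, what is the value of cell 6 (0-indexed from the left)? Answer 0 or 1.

step 0: 1111100011001100010001
step 1: 1111011100110011101110
step 2: 0110001011001101000100
step 3: 1001110000110000111011
step 4: 0110101111001111010001
step 5: 0000000110110110001110
step 6: 1111111000000001110101
step 7: 1111110111111110100000
step 8: 0111100011111100011111
step 9: 0011011101111011101110
step 10: 1100001000110001000101
step 11: 1011110111001110111000
step 12: 0001100010110100010111
step 13: 1110011100000011100010
step 14: 0101101011111101011100
step 15: 1000000001111000001011
step 16: 0111111110110111110001
step 17: 0011111100000011101110
step 18: 1101111011111101000101
step 19: 1000110001111000111000
step 20: 0111001110110111010111
step 21: 0010110100000010000010
step 22: 1100000011111101111101
step 23: 1011111101111000111000
step 24: 0001111000110111010111
step 25: 1110110111000010000010
step 26: 0100000010111101111100

0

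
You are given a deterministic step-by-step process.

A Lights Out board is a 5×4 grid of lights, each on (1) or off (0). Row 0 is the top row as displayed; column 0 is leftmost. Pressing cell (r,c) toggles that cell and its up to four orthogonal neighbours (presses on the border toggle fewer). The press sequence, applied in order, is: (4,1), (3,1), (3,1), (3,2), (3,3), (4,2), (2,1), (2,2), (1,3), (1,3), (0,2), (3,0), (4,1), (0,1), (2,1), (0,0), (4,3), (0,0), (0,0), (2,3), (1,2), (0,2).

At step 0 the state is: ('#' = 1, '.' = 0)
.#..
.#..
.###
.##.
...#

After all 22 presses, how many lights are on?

t=0: .#..
.#..
.###
.##.
...#
t=1: .#..
.#..
.###
..#.
####
t=2: .#..
.#..
..##
##..
#.##
t=3: .#..
.#..
.###
..#.
####
t=4: .#..
.#..
.#.#
.#.#
##.#
t=5: .#..
.#..
.#..
.##.
##..
t=6: .#..
.#..
.#..
.#..
#.##
t=7: .#..
....
#.#.
....
#.##
t=8: .#..
..#.
##.#
..#.
#.##
t=9: .#.#
...#
##..
..#.
#.##
t=10: .#..
..#.
##.#
..#.
#.##
t=11: ..##
....
##.#
..#.
#.##
t=12: ..##
....
.#.#
###.
..##
t=13: ..##
....
.#.#
#.#.
##.#
t=14: ##.#
.#..
.#.#
#.#.
##.#
t=15: ##.#
....
#.##
###.
##.#
t=16: ...#
#...
#.##
###.
##.#
t=17: ...#
#...
#.##
####
###.
t=18: ##.#
....
#.##
####
###.
t=19: ...#
#...
#.##
####
###.
t=20: ...#
#..#
#...
###.
###.
t=21: ..##
###.
#.#.
###.
###.
t=22: .#..
##..
#.#.
###.
###.

11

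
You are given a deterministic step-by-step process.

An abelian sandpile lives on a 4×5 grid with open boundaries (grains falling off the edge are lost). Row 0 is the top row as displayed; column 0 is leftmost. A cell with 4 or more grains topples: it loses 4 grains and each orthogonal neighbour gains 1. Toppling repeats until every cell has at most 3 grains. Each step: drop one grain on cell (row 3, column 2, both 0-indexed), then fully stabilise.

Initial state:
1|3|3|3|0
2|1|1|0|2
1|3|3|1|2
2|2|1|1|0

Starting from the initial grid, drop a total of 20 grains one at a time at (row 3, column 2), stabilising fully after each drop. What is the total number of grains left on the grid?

0) 1|3|3|3|0
2|1|1|0|2
1|3|3|1|2
2|2|1|1|0
1) 1|3|3|3|0
2|1|1|0|2
1|3|3|1|2
2|2|2|1|0
2) 1|3|3|3|0
2|1|1|0|2
1|3|3|1|2
2|2|3|1|0
3) 1|3|3|3|0
2|2|2|0|2
2|1|1|2|2
3|0|2|2|0
4) 1|3|3|3|0
2|2|2|0|2
2|1|1|2|2
3|0|3|2|0
5) 1|3|3|3|0
2|2|2|0|2
2|1|2|2|2
3|1|0|3|0
6) 1|3|3|3|0
2|2|2|0|2
2|1|2|2|2
3|1|1|3|0
7) 1|3|3|3|0
2|2|2|0|2
2|1|2|2|2
3|1|2|3|0
8) 1|3|3|3|0
2|2|2|0|2
2|1|2|2|2
3|1|3|3|0
9) 1|3|3|3|0
2|2|2|0|2
2|1|3|3|2
3|2|1|0|1
10) 1|3|3|3|0
2|2|2|0|2
2|1|3|3|2
3|2|2|0|1
11) 1|3|3|3|0
2|2|2|0|2
2|1|3|3|2
3|2|3|0|1
12) 1|3|3|3|0
2|2|3|1|2
2|2|1|0|3
3|3|1|2|1
13) 1|3|3|3|0
2|2|3|1|2
2|2|1|0|3
3|3|2|2|1
14) 1|3|3|3|0
2|2|3|1|2
2|2|1|0|3
3|3|3|2|1
15) 1|3|3|3|0
2|2|3|1|2
3|3|2|0|3
0|1|1|3|1
16) 1|3|3|3|0
2|2|3|1|2
3|3|2|0|3
0|1|2|3|1
17) 1|3|3|3|0
2|2|3|1|2
3|3|2|0|3
0|1|3|3|1
18) 1|3|3|3|0
2|2|3|1|2
3|3|3|1|3
0|2|1|0|2
19) 1|3|3|3|0
2|2|3|1|2
3|3|3|1|3
0|2|2|0|2
20) 1|3|3|3|0
2|2|3|1|2
3|3|3|1|3
0|2|3|0|2

40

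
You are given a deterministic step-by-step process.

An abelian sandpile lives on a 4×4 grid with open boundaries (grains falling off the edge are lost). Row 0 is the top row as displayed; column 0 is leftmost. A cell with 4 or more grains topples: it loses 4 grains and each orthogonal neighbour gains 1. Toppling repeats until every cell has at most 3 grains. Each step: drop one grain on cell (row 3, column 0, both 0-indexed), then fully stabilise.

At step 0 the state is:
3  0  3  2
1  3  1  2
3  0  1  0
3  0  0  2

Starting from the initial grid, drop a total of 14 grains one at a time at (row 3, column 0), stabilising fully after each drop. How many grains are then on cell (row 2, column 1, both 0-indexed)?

2

k=0  3  0  3  2
1  3  1  2
3  0  1  0
3  0  0  2
k=1  3  0  3  2
2  3  1  2
0  1  1  0
1  1  0  2
k=2  3  0  3  2
2  3  1  2
0  1  1  0
2  1  0  2
k=3  3  0  3  2
2  3  1  2
0  1  1  0
3  1  0  2
k=4  3  0  3  2
2  3  1  2
1  1  1  0
0  2  0  2
k=5  3  0  3  2
2  3  1  2
1  1  1  0
1  2  0  2
k=6  3  0  3  2
2  3  1  2
1  1  1  0
2  2  0  2
k=7  3  0  3  2
2  3  1  2
1  1  1  0
3  2  0  2
k=8  3  0  3  2
2  3  1  2
2  1  1  0
0  3  0  2
k=9  3  0  3  2
2  3  1  2
2  1  1  0
1  3  0  2
k=10  3  0  3  2
2  3  1  2
2  1  1  0
2  3  0  2
k=11  3  0  3  2
2  3  1  2
2  1  1  0
3  3  0  2
k=12  3  0  3  2
2  3  1  2
3  2  1  0
1  0  1  2
k=13  3  0  3  2
2  3  1  2
3  2  1  0
2  0  1  2
k=14  3  0  3  2
2  3  1  2
3  2  1  0
3  0  1  2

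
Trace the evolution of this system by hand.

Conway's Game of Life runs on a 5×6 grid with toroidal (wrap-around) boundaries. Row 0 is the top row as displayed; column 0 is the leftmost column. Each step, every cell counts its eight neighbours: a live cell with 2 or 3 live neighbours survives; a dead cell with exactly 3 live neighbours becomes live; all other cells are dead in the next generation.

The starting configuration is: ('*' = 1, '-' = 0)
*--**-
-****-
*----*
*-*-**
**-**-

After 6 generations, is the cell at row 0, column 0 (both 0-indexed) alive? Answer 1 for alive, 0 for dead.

0

k=0  *--**-
-****-
*----*
*-*-**
**-**-
k=1  *-----
-**---
------
--*---
------
k=2  -*----
-*----
-**---
------
------
k=3  ------
**----
-**---
------
------
k=4  ------
***---
***---
------
------
k=5  -*----
*-*---
*-*---
-*----
------
k=6  -*----
*-*---
*-*---
-*----
------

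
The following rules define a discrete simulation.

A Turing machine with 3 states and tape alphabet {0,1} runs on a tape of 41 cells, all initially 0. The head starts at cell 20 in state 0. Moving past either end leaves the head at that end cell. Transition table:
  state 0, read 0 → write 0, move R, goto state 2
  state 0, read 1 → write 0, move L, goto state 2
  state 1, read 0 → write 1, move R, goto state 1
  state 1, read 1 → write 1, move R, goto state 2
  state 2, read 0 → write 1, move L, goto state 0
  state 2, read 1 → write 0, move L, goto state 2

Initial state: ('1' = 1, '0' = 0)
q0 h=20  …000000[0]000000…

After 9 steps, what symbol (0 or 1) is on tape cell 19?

[0] q0 h=20  …000000[0]000000…
[1] q2 h=21  …000000[0]000000…
[2] q0 h=20  …000000[0]100000…
[3] q2 h=21  …000000[1]000000…
[4] q2 h=20  …000000[0]000000…
[5] q0 h=19  …000000[0]100000…
[6] q2 h=20  …000000[1]000000…
[7] q2 h=19  …000000[0]000000…
[8] q0 h=18  …000000[0]100000…
[9] q2 h=19  …000000[1]000000…

1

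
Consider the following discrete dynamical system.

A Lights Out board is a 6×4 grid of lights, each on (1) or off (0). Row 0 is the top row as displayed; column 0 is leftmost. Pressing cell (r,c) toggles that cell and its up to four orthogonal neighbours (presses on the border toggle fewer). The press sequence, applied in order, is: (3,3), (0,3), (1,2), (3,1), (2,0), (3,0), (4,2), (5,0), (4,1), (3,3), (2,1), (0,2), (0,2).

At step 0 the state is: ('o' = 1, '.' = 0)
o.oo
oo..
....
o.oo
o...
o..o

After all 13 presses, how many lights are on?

12

0) o.oo
oo..
....
o.oo
o...
o..o
1) o.oo
oo..
...o
o...
o..o
o..o
2) o...
oo.o
...o
o...
o..o
o..o
3) o.o.
o.o.
..oo
o...
o..o
o..o
4) o.o.
o.o.
.ooo
.oo.
oo.o
o..o
5) o.o.
..o.
o.oo
ooo.
oo.o
o..o
6) o.o.
..o.
..oo
..o.
.o.o
o..o
7) o.o.
..o.
..oo
....
..o.
o.oo
8) o.o.
..o.
..oo
....
o.o.
.ooo
9) o.o.
..o.
..oo
.o..
.o..
..oo
10) o.o.
..o.
..o.
.ooo
.o.o
..oo
11) o.o.
.oo.
oo..
..oo
.o.o
..oo
12) oo.o
.o..
oo..
..oo
.o.o
..oo
13) o.o.
.oo.
oo..
..oo
.o.o
..oo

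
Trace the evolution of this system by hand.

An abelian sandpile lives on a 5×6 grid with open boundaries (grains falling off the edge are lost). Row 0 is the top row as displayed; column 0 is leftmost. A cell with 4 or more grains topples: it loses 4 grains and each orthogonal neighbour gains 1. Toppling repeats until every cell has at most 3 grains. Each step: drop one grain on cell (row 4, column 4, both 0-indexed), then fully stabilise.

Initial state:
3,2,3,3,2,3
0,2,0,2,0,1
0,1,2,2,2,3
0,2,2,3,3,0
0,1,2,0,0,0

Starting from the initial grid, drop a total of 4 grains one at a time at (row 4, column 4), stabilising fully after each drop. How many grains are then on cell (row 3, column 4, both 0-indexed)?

1

k=0  3,2,3,3,2,3
0,2,0,2,0,1
0,1,2,2,2,3
0,2,2,3,3,0
0,1,2,0,0,0
k=1  3,2,3,3,2,3
0,2,0,2,0,1
0,1,2,2,2,3
0,2,2,3,3,0
0,1,2,0,1,0
k=2  3,2,3,3,2,3
0,2,0,2,0,1
0,1,2,2,2,3
0,2,2,3,3,0
0,1,2,0,2,0
k=3  3,2,3,3,2,3
0,2,0,2,0,1
0,1,2,2,2,3
0,2,2,3,3,0
0,1,2,0,3,0
k=4  3,2,3,3,2,3
0,2,0,2,0,1
0,1,2,3,3,3
0,2,3,0,1,1
0,1,2,2,1,1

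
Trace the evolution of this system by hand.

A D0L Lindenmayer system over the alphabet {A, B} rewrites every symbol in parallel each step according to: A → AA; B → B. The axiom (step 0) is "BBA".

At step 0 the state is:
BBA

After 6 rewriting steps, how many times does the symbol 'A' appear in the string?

64

gen 0: BBA
gen 1: BBAA
gen 2: BBAAAA
gen 3: BBAAAAAAAA
gen 4: BBAAAAAAAAAAAAAAAA
gen 5: BBAAAAAAAAAAAAAAAAAAAAAAAAAAAAAAAA
gen 6: BBAAAAAAAAAAAAAAAAAAAAAAAAAAAAAAAAAAAAAAAAAAAAAAAAAAAAAAAAAAAAAAAA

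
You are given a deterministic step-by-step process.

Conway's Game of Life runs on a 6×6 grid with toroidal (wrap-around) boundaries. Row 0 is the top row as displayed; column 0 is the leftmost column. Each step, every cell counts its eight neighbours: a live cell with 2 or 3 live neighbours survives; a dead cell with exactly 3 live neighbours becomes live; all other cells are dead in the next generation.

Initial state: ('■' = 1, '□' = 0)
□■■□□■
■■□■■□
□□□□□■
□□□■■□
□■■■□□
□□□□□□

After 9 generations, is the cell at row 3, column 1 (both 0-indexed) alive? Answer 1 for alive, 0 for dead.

t=0: □■■□□■
■■□■■□
□□□□□■
□□□■■□
□■■■□□
□□□□□□
t=1: □■■■■■
□■□■■□
■□■□□■
□□□■■□
□□■■■□
■□□■□□
t=2: □■□□□■
□□□□□□
■■■□□■
□■□□□□
□□■□□■
■□□□□□
t=3: ■□□□□□
□□■□□■
■■■□□□
□□□□□■
■■□□□□
■■□□□■
t=4: □□□□□□
□□■□□■
■■■□□■
□□■□□■
□■□□□□
□□□□□■
t=5: □□□□□□
□□■□□■
□□■■■■
□□■□□■
■□□□□□
□□□□□□
t=6: □□□□□□
□□■□□■
■■■□□■
■■■□□■
□□□□□□
□□□□□□
t=7: □□□□□□
□□■□□■
□□□■■□
□□■□□■
■■□□□□
□□□□□□
t=8: □□□□□□
□□□■■□
□□■■■■
■■■■■■
■■□□□□
□□□□□□
t=9: □□□□□□
□□■□□■
□□□□□□
□□□□□□
□□□■■□
□□□□□□

0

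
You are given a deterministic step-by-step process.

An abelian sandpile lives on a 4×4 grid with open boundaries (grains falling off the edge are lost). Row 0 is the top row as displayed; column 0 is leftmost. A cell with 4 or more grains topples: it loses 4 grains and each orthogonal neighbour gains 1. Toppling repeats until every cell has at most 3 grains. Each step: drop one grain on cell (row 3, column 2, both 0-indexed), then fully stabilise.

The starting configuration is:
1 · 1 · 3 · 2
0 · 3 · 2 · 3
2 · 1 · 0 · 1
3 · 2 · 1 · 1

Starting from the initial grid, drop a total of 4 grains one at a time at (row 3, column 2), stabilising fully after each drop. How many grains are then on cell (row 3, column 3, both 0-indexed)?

2

t=0: 1 · 1 · 3 · 2
0 · 3 · 2 · 3
2 · 1 · 0 · 1
3 · 2 · 1 · 1
t=1: 1 · 1 · 3 · 2
0 · 3 · 2 · 3
2 · 1 · 0 · 1
3 · 2 · 2 · 1
t=2: 1 · 1 · 3 · 2
0 · 3 · 2 · 3
2 · 1 · 0 · 1
3 · 2 · 3 · 1
t=3: 1 · 1 · 3 · 2
0 · 3 · 2 · 3
2 · 1 · 1 · 1
3 · 3 · 0 · 2
t=4: 1 · 1 · 3 · 2
0 · 3 · 2 · 3
2 · 1 · 1 · 1
3 · 3 · 1 · 2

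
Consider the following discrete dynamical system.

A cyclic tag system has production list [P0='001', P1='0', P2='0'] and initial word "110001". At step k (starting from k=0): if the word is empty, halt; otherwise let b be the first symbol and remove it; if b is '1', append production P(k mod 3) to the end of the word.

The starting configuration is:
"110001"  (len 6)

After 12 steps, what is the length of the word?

k=0  "110001"  (len 6)
k=1  "10001001"  (len 8)
k=2  "00010010"  (len 8)
k=3  "0010010"  (len 7)
k=4  "010010"  (len 6)
k=5  "10010"  (len 5)
k=6  "00100"  (len 5)
k=7  "0100"  (len 4)
k=8  "100"  (len 3)
k=9  "000"  (len 3)
k=10  "00"  (len 2)
k=11  "0"  (len 1)
k=12  (halted — word empty)

0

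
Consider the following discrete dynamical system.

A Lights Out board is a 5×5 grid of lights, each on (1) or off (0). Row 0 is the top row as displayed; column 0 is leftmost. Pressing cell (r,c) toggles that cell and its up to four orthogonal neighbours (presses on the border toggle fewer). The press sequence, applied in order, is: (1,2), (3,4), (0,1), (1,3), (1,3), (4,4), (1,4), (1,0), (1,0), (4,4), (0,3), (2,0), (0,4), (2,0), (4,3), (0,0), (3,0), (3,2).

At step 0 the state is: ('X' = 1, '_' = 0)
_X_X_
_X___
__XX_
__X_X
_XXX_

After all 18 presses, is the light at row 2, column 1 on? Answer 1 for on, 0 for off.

gen 0: _X_X_
_X___
__XX_
__X_X
_XXX_
gen 1: _XXX_
__XX_
___X_
__X_X
_XXX_
gen 2: _XXX_
__XX_
___XX
__XX_
_XXXX
gen 3: X__X_
_XXX_
___XX
__XX_
_XXXX
gen 4: X____
_X__X
____X
__XX_
_XXXX
gen 5: X__X_
_XXX_
___XX
__XX_
_XXXX
gen 6: X__X_
_XXX_
___XX
__XXX
_XX__
gen 7: X__XX
_XX_X
___X_
__XXX
_XX__
gen 8: ___XX
X_X_X
X__X_
__XXX
_XX__
gen 9: X__XX
_XX_X
___X_
__XXX
_XX__
gen 10: X__XX
_XX_X
___X_
__XX_
_XXXX
gen 11: X_X__
_XXXX
___X_
__XX_
_XXXX
gen 12: X_X__
XXXXX
XX_X_
X_XX_
_XXXX
gen 13: X_XXX
XXXX_
XX_X_
X_XX_
_XXXX
gen 14: X_XXX
_XXX_
___X_
__XX_
_XXXX
gen 15: X_XXX
_XXX_
___X_
__X__
_X___
gen 16: _XXXX
XXXX_
___X_
__X__
_X___
gen 17: _XXXX
XXXX_
X__X_
XXX__
XX___
gen 18: _XXXX
XXXX_
X_XX_
X__X_
XXX__

0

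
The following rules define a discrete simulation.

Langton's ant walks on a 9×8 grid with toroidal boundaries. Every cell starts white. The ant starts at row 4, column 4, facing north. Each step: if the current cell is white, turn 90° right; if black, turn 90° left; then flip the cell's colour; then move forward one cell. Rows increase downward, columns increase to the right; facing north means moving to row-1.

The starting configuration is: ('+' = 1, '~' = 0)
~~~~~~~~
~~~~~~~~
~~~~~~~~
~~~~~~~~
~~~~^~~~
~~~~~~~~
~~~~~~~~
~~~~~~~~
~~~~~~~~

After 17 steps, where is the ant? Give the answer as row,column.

4,3

t=0: ~~~~~~~~
~~~~~~~~
~~~~~~~~
~~~~~~~~
~~~~^~~~
~~~~~~~~
~~~~~~~~
~~~~~~~~
~~~~~~~~
t=1: ~~~~~~~~
~~~~~~~~
~~~~~~~~
~~~~~~~~
~~~~+>~~
~~~~~~~~
~~~~~~~~
~~~~~~~~
~~~~~~~~
t=2: ~~~~~~~~
~~~~~~~~
~~~~~~~~
~~~~~~~~
~~~~++~~
~~~~~v~~
~~~~~~~~
~~~~~~~~
~~~~~~~~
t=3: ~~~~~~~~
~~~~~~~~
~~~~~~~~
~~~~~~~~
~~~~++~~
~~~~<+~~
~~~~~~~~
~~~~~~~~
~~~~~~~~
t=4: ~~~~~~~~
~~~~~~~~
~~~~~~~~
~~~~~~~~
~~~~^+~~
~~~~++~~
~~~~~~~~
~~~~~~~~
~~~~~~~~
t=5: ~~~~~~~~
~~~~~~~~
~~~~~~~~
~~~~~~~~
~~~<~+~~
~~~~++~~
~~~~~~~~
~~~~~~~~
~~~~~~~~
t=6: ~~~~~~~~
~~~~~~~~
~~~~~~~~
~~~^~~~~
~~~+~+~~
~~~~++~~
~~~~~~~~
~~~~~~~~
~~~~~~~~
t=7: ~~~~~~~~
~~~~~~~~
~~~~~~~~
~~~+>~~~
~~~+~+~~
~~~~++~~
~~~~~~~~
~~~~~~~~
~~~~~~~~
t=8: ~~~~~~~~
~~~~~~~~
~~~~~~~~
~~~++~~~
~~~+v+~~
~~~~++~~
~~~~~~~~
~~~~~~~~
~~~~~~~~
t=9: ~~~~~~~~
~~~~~~~~
~~~~~~~~
~~~++~~~
~~~<++~~
~~~~++~~
~~~~~~~~
~~~~~~~~
~~~~~~~~
t=10: ~~~~~~~~
~~~~~~~~
~~~~~~~~
~~~++~~~
~~~~++~~
~~~v++~~
~~~~~~~~
~~~~~~~~
~~~~~~~~
t=11: ~~~~~~~~
~~~~~~~~
~~~~~~~~
~~~++~~~
~~~~++~~
~~<+++~~
~~~~~~~~
~~~~~~~~
~~~~~~~~
t=12: ~~~~~~~~
~~~~~~~~
~~~~~~~~
~~~++~~~
~~^~++~~
~~++++~~
~~~~~~~~
~~~~~~~~
~~~~~~~~
t=13: ~~~~~~~~
~~~~~~~~
~~~~~~~~
~~~++~~~
~~+>++~~
~~++++~~
~~~~~~~~
~~~~~~~~
~~~~~~~~
t=14: ~~~~~~~~
~~~~~~~~
~~~~~~~~
~~~++~~~
~~++++~~
~~+v++~~
~~~~~~~~
~~~~~~~~
~~~~~~~~
t=15: ~~~~~~~~
~~~~~~~~
~~~~~~~~
~~~++~~~
~~++++~~
~~+~>+~~
~~~~~~~~
~~~~~~~~
~~~~~~~~
t=16: ~~~~~~~~
~~~~~~~~
~~~~~~~~
~~~++~~~
~~++^+~~
~~+~~+~~
~~~~~~~~
~~~~~~~~
~~~~~~~~
t=17: ~~~~~~~~
~~~~~~~~
~~~~~~~~
~~~++~~~
~~+<~+~~
~~+~~+~~
~~~~~~~~
~~~~~~~~
~~~~~~~~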